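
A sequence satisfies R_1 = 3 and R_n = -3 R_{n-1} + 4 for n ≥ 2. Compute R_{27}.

The fixed point is 4/(1 + 3) = 1, so R_n - 1 = -3(R_{n-1} - 1).
Hence R_n = 2·(-3)^{n-1} + 1.
R_{27} = 2·(-3)^{26} + 1 = 2·2541865828329 + 1 = 5083731656659.

5083731656659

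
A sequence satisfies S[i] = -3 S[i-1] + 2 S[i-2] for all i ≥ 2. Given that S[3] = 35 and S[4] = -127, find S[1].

1

Rearranging, S[i-2] = (S[i] + 3 S[i-1]) / 2.
S[2] = (-127 + 3*35) / 2 = -22/2 = -11
S[1] = (35 + 3*(-11)) / 2 = 2/2 = 1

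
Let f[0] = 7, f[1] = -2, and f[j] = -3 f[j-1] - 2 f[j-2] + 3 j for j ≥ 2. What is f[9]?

1702

f[2] = -3·(-2) - 2·7 + 6 = -2
f[3] = -3·(-2) - 2·(-2) + 9 = 19
f[4] = -3·19 - 2·(-2) + 12 = -41
f[5] = -3·(-41) - 2·19 + 15 = 100
f[6] = -3·100 - 2·(-41) + 18 = -200
f[7] = -3·(-200) - 2·100 + 21 = 421
f[8] = -3·421 - 2·(-200) + 24 = -839
f[9] = -3·(-839) - 2·421 + 27 = 1702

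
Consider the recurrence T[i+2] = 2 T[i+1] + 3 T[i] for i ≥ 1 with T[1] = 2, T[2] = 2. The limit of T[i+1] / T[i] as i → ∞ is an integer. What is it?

3

The characteristic equation is r^2 - 2r - 3 = 0, which factors as (r - 3)(r + 1) = 0.
So the roots are 3 and -1. Since |3| > |-1| and the coefficient of 3^i is non-zero, the ratio tends to 3.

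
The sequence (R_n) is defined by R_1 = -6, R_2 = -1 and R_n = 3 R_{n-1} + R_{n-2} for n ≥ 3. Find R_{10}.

-36532

R_3 = 3*(-1) + (-6) = -9
R_4 = 3*(-9) + (-1) = -28
R_5 = 3*(-28) + (-9) = -93
R_6 = 3*(-93) + (-28) = -307
R_7 = 3*(-307) + (-93) = -1014
R_8 = 3*(-1014) + (-307) = -3349
R_9 = 3*(-3349) + (-1014) = -11061
R_{10} = 3*(-11061) + (-3349) = -36532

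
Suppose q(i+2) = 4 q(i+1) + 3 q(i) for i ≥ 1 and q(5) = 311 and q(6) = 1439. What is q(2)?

Rearranging, q(i-2) = (q(i) - 4 q(i-1)) / 3.
q(4) = (1439 - 4*311) / 3 = 195/3 = 65
q(3) = (311 - 4*65) / 3 = 51/3 = 17
q(2) = (65 - 4*17) / 3 = -3/3 = -1

-1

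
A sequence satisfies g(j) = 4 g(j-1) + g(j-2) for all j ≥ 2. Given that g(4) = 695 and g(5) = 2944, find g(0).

Rearranging, g(j-2) = g(j) - 4 g(j-1).
g(3) = 2944 - 4·695 = 164
g(2) = 695 - 4·164 = 39
g(1) = 164 - 4·39 = 8
g(0) = 39 - 4·8 = 7

7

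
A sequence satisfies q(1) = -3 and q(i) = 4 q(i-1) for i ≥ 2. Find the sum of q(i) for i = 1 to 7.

q(2) = 4(-3) = -12
q(3) = 4(-12) = -48
q(4) = 4(-48) = -192
q(5) = 4(-192) = -768
q(6) = 4(-768) = -3072
q(7) = 4(-3072) = -12288
Sum = (-3) + (-12) + (-48) + (-192) + (-768) + (-3072) + (-12288) = -16383

-16383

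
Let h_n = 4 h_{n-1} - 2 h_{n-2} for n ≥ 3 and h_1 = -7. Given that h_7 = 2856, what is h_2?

1

Let h_2 = y.
h_3 = 14 + 4y
h_4 = 56 + 14y
h_5 = 196 + 48y
h_6 = 672 + 164y
h_7 = 2296 + 560y
So 2296 + 560y = 2856, giving y = 1.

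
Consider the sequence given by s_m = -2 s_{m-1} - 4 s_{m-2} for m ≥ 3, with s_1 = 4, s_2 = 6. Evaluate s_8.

384

s_3 = -2(6) - 4(4) = -28
s_4 = -2(-28) - 4(6) = 32
s_5 = -2(32) - 4(-28) = 48
s_6 = -2(48) - 4(32) = -224
s_7 = -2(-224) - 4(48) = 256
s_8 = -2(256) - 4(-224) = 384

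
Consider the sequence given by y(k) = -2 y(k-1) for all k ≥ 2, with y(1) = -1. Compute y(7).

y(2) = -2*(-1) = 2
y(3) = -2*2 = -4
y(4) = -2*(-4) = 8
y(5) = -2*8 = -16
y(6) = -2*(-16) = 32
y(7) = -2*32 = -64

-64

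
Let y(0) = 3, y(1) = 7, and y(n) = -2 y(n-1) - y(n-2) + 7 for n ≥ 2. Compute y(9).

59

y(2) = -2·7 - 3 + 7 = -10
y(3) = -2·(-10) - 7 + 7 = 20
y(4) = -2·20 - (-10) + 7 = -23
y(5) = -2·(-23) - 20 + 7 = 33
y(6) = -2·33 - (-23) + 7 = -36
y(7) = -2·(-36) - 33 + 7 = 46
y(8) = -2·46 - (-36) + 7 = -49
y(9) = -2·(-49) - 46 + 7 = 59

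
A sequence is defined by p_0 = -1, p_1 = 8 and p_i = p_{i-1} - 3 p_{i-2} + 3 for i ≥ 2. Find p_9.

p_2 = 8 - 3(-1) + 3 = 14
p_3 = 14 - 3(8) + 3 = -7
p_4 = (-7) - 3(14) + 3 = -46
p_5 = (-46) - 3(-7) + 3 = -22
p_6 = (-22) - 3(-46) + 3 = 119
p_7 = 119 - 3(-22) + 3 = 188
p_8 = 188 - 3(119) + 3 = -166
p_9 = (-166) - 3(188) + 3 = -727

-727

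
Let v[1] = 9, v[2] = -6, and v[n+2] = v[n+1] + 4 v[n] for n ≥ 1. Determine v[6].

150

v[3] = (-6) + 4*9 = 30
v[4] = 30 + 4*(-6) = 6
v[5] = 6 + 4*30 = 126
v[6] = 126 + 4*6 = 150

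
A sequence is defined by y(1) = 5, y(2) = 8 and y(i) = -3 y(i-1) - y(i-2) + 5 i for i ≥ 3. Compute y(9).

-6056

y(3) = -3·8 - 5 + 15 = -14
y(4) = -3·(-14) - 8 + 20 = 54
y(5) = -3·54 - (-14) + 25 = -123
y(6) = -3·(-123) - 54 + 30 = 345
y(7) = -3·345 - (-123) + 35 = -877
y(8) = -3·(-877) - 345 + 40 = 2326
y(9) = -3·2326 - (-877) + 45 = -6056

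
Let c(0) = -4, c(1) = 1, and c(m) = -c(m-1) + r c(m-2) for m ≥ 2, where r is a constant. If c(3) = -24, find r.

c(2) = -1 - 4r
c(3) = 1 + 5r
So 1 + 5r = -24, giving r = -5.

-5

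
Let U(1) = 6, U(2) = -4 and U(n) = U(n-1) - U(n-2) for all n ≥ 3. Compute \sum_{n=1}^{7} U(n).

6

U(3) = (-4) - 6 = -10
U(4) = (-10) - (-4) = -6
U(5) = (-6) - (-10) = 4
U(6) = 4 - (-6) = 10
U(7) = 10 - 4 = 6
Sum = 6 + (-4) + (-10) + (-6) + 4 + 10 + 6 = 6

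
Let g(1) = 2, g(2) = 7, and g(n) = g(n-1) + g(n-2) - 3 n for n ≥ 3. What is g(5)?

g(3) = 7 + 2 - 9 = 0
g(4) = 0 + 7 - 12 = -5
g(5) = (-5) + 0 - 15 = -20

-20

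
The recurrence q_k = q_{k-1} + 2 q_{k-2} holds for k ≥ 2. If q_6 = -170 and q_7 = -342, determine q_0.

-2

Rearranging, q_{k-2} = (q_k - q_{k-1}) / 2.
q_5 = (-342 - (-170)) / 2 = -172/2 = -86
q_4 = (-170 - (-86)) / 2 = -84/2 = -42
q_3 = (-86 - (-42)) / 2 = -44/2 = -22
q_2 = (-42 - (-22)) / 2 = -20/2 = -10
q_1 = (-22 - (-10)) / 2 = -12/2 = -6
q_0 = (-10 - (-6)) / 2 = -4/2 = -2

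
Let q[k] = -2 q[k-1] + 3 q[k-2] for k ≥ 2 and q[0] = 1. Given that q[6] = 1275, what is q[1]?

Let q[1] = z.
q[2] = 3 - 2z
q[3] = -6 + 7z
q[4] = 21 - 20z
q[5] = -60 + 61z
q[6] = 183 - 182z
So 183 - 182z = 1275, giving z = -6.

-6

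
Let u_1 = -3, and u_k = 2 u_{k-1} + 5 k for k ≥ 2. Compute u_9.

3017

u_2 = 2(-3) + 10 = 4
u_3 = 2(4) + 15 = 23
u_4 = 2(23) + 20 = 66
u_5 = 2(66) + 25 = 157
u_6 = 2(157) + 30 = 344
u_7 = 2(344) + 35 = 723
u_8 = 2(723) + 40 = 1486
u_9 = 2(1486) + 45 = 3017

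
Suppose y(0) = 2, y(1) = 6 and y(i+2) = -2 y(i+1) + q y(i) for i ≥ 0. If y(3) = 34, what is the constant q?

y(2) = -12 + 2q
y(3) = 24 + 2q
So 24 + 2q = 34, giving q = 5.

5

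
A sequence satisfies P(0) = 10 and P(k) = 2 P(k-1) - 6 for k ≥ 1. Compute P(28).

The fixed point is -6/(1 - 2) = 6, so P(k) - 6 = 2(P(k-1) - 6).
Hence P(k) = 4·2^k + 6.
P(28) = 4·2^{28} + 6 = 4·268435456 + 6 = 1073741830.

1073741830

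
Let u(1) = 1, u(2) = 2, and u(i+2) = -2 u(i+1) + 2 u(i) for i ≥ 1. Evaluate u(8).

416

u(3) = -2(2) + 2(1) = -2
u(4) = -2(-2) + 2(2) = 8
u(5) = -2(8) + 2(-2) = -20
u(6) = -2(-20) + 2(8) = 56
u(7) = -2(56) + 2(-20) = -152
u(8) = -2(-152) + 2(56) = 416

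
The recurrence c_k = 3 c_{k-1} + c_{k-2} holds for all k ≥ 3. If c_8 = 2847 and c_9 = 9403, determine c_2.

Rearranging, c_{k-2} = c_k - 3 c_{k-1}.
c_7 = 9403 - 3·2847 = 862
c_6 = 2847 - 3·862 = 261
c_5 = 862 - 3·261 = 79
c_4 = 261 - 3·79 = 24
c_3 = 79 - 3·24 = 7
c_2 = 24 - 3·7 = 3

3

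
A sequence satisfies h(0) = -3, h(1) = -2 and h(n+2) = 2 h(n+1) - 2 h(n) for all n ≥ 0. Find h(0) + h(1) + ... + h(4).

17

h(2) = 2·(-2) - 2·(-3) = 2
h(3) = 2·2 - 2·(-2) = 8
h(4) = 2·8 - 2·2 = 12
Sum = (-3) + (-2) + 2 + 8 + 12 = 17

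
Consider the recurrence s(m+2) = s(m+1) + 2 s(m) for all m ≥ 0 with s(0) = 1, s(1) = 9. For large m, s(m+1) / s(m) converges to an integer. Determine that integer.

2

The characteristic equation is r^2 - r - 2 = 0, which factors as (r - 2)(r + 1) = 0.
So the roots are 2 and -1. Since |2| > |-1| and the coefficient of 2^m is non-zero, the ratio tends to 2.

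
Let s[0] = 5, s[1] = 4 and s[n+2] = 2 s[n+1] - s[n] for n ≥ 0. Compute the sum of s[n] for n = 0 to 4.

s[2] = 2(4) - 5 = 3
s[3] = 2(3) - 4 = 2
s[4] = 2(2) - 3 = 1
Sum = 5 + 4 + 3 + 2 + 1 = 15

15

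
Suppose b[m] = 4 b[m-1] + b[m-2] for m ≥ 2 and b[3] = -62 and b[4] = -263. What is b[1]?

Rearranging, b[m-2] = b[m] - 4 b[m-1].
b[2] = -263 - 4*(-62) = -15
b[1] = -62 - 4*(-15) = -2

-2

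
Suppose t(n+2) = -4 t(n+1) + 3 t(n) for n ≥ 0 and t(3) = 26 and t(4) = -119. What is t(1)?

2

Rearranging, t(n-2) = (t(n) + 4 t(n-1)) / 3.
t(2) = (-119 + 4·26) / 3 = -15/3 = -5
t(1) = (26 + 4·(-5)) / 3 = 6/3 = 2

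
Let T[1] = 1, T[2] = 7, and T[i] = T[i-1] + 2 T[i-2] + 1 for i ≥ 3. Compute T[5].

T[3] = 7 + 2(1) + 1 = 10
T[4] = 10 + 2(7) + 1 = 25
T[5] = 25 + 2(10) + 1 = 46

46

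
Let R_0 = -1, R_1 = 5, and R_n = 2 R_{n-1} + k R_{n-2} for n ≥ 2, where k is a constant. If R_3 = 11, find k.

R_2 = 10 - k
R_3 = 20 + 3k
So 20 + 3k = 11, giving k = -3.

-3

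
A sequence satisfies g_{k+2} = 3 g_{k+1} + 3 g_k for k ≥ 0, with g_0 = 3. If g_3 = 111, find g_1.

Let g_1 = x.
g_2 = 9 + 3x
g_3 = 27 + 12x
So 27 + 12x = 111, giving x = 7.

7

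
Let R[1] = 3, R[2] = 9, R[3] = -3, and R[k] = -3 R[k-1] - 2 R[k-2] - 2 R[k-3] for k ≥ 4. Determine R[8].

R[4] = -3·(-3) - 2·9 - 2·3 = -15
R[5] = -3·(-15) - 2·(-3) - 2·9 = 33
R[6] = -3·33 - 2·(-15) - 2·(-3) = -63
R[7] = -3·(-63) - 2·33 - 2·(-15) = 153
R[8] = -3·153 - 2·(-63) - 2·33 = -399

-399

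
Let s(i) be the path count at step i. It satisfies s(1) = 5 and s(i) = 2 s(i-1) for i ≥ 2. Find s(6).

s(2) = 2*5 = 10
s(3) = 2*10 = 20
s(4) = 2*20 = 40
s(5) = 2*40 = 80
s(6) = 2*80 = 160

160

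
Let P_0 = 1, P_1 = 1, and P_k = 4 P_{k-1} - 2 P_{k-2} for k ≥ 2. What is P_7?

792

P_2 = 4(1) - 2(1) = 2
P_3 = 4(2) - 2(1) = 6
P_4 = 4(6) - 2(2) = 20
P_5 = 4(20) - 2(6) = 68
P_6 = 4(68) - 2(20) = 232
P_7 = 4(232) - 2(68) = 792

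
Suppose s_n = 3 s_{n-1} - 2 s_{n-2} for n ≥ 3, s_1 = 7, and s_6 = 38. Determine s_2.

8

Let s_2 = v.
s_3 = -14 + 3v
s_4 = -42 + 7v
s_5 = -98 + 15v
s_6 = -210 + 31v
So -210 + 31v = 38, giving v = 8.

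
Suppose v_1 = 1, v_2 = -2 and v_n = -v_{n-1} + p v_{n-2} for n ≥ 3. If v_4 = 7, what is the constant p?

-3

v_3 = 2 + p
v_4 = -2 - 3p
So -2 - 3p = 7, giving p = -3.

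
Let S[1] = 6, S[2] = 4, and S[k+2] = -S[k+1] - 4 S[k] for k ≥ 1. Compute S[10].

S[3] = -4 - 4·6 = -28
S[4] = -(-28) - 4·4 = 12
S[5] = -12 - 4·(-28) = 100
S[6] = -100 - 4·12 = -148
S[7] = -(-148) - 4·100 = -252
S[8] = -(-252) - 4·(-148) = 844
S[9] = -844 - 4·(-252) = 164
S[10] = -164 - 4·844 = -3540

-3540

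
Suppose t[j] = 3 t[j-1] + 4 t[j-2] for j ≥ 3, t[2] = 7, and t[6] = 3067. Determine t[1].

8

Let t[1] = v.
t[3] = 21 + 4v
t[4] = 91 + 12v
t[5] = 357 + 52v
t[6] = 1435 + 204v
So 1435 + 204v = 3067, giving v = 8.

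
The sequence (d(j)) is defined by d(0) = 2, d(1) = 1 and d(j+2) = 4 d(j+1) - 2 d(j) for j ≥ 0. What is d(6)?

d(2) = 4(1) - 2(2) = 0
d(3) = 4(0) - 2(1) = -2
d(4) = 4(-2) - 2(0) = -8
d(5) = 4(-8) - 2(-2) = -28
d(6) = 4(-28) - 2(-8) = -96

-96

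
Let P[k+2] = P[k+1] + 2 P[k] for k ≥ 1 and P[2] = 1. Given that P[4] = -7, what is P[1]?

Let P[1] = z.
P[3] = 1 + 2z
P[4] = 3 + 2z
So 3 + 2z = -7, giving z = -5.

-5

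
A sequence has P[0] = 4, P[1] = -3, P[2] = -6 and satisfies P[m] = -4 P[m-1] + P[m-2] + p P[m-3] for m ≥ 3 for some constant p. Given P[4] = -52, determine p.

-2

P[3] = 21 + 4p
P[4] = -90 - 19p
So -90 - 19p = -52, giving p = -2.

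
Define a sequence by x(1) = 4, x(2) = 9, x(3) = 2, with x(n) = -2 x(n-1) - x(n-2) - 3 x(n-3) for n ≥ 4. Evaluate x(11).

x(4) = -2·2 - 9 - 3·4 = -25
x(5) = -2·(-25) - 2 - 3·9 = 21
x(6) = -2·21 - (-25) - 3·2 = -23
x(7) = -2·(-23) - 21 - 3·(-25) = 100
x(8) = -2·100 - (-23) - 3·21 = -240
x(9) = -2·(-240) - 100 - 3·(-23) = 449
x(10) = -2·449 - (-240) - 3·100 = -958
x(11) = -2·(-958) - 449 - 3·(-240) = 2187

2187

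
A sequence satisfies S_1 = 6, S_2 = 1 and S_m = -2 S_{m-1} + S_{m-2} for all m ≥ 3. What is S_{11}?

S_3 = -2·1 + 6 = 4
S_4 = -2·4 + 1 = -7
S_5 = -2·(-7) + 4 = 18
S_6 = -2·18 + (-7) = -43
S_7 = -2·(-43) + 18 = 104
S_8 = -2·104 + (-43) = -251
S_9 = -2·(-251) + 104 = 606
S_{10} = -2·606 + (-251) = -1463
S_{11} = -2·(-1463) + 606 = 3532

3532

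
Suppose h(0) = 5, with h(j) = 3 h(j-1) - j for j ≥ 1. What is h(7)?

h(1) = 3·5 - 1 = 14
h(2) = 3·14 - 2 = 40
h(3) = 3·40 - 3 = 117
h(4) = 3·117 - 4 = 347
h(5) = 3·347 - 5 = 1036
h(6) = 3·1036 - 6 = 3102
h(7) = 3·3102 - 7 = 9299

9299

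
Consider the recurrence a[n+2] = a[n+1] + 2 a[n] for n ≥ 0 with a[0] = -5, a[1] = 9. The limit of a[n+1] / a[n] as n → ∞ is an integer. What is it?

2

The characteristic equation is r^2 - r - 2 = 0, which factors as (r - 2)(r + 1) = 0.
So the roots are 2 and -1. Since |2| > |-1| and the coefficient of 2^n is non-zero, the ratio tends to 2.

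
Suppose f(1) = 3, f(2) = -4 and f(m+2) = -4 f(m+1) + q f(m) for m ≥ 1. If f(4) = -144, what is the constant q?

f(3) = 16 + 3q
f(4) = -64 - 16q
So -64 - 16q = -144, giving q = 5.

5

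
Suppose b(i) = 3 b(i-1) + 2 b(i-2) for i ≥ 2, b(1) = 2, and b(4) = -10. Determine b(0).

Let b(0) = x.
b(2) = 6 + 2x
b(3) = 22 + 6x
b(4) = 78 + 22x
So 78 + 22x = -10, giving x = -4.

-4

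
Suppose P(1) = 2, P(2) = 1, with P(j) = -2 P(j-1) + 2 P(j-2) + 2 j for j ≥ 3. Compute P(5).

38

P(3) = -2(1) + 2(2) + 6 = 8
P(4) = -2(8) + 2(1) + 8 = -6
P(5) = -2(-6) + 2(8) + 10 = 38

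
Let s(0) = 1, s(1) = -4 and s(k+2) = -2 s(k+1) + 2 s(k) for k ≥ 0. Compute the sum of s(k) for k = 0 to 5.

-153

s(2) = -2*(-4) + 2*1 = 10
s(3) = -2*10 + 2*(-4) = -28
s(4) = -2*(-28) + 2*10 = 76
s(5) = -2*76 + 2*(-28) = -208
Sum = 1 + (-4) + 10 + (-28) + 76 + (-208) = -153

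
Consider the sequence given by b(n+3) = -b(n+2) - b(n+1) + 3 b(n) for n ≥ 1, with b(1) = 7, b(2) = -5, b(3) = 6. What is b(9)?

279

b(4) = -6 - (-5) + 3(7) = 20
b(5) = -20 - 6 + 3(-5) = -41
b(6) = -(-41) - 20 + 3(6) = 39
b(7) = -39 - (-41) + 3(20) = 62
b(8) = -62 - 39 + 3(-41) = -224
b(9) = -(-224) - 62 + 3(39) = 279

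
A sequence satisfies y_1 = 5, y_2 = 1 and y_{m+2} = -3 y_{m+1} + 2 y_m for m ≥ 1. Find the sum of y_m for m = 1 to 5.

65

y_3 = -3*1 + 2*5 = 7
y_4 = -3*7 + 2*1 = -19
y_5 = -3*(-19) + 2*7 = 71
Sum = 5 + 1 + 7 + (-19) + 71 = 65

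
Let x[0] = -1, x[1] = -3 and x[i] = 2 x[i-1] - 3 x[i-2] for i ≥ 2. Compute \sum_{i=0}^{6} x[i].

29

x[2] = 2·(-3) - 3·(-1) = -3
x[3] = 2·(-3) - 3·(-3) = 3
x[4] = 2·3 - 3·(-3) = 15
x[5] = 2·15 - 3·3 = 21
x[6] = 2·21 - 3·15 = -3
Sum = (-1) + (-3) + (-3) + 3 + 15 + 21 + (-3) = 29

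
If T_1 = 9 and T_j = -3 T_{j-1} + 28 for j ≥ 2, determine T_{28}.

-15251194969967

The fixed point is 28/(1 + 3) = 7, so T_j - 7 = -3(T_{j-1} - 7).
Hence T_j = 2·(-3)^{j-1} + 7.
T_{28} = 2·(-3)^{27} + 7 = 2·-7625597484987 + 7 = -15251194969967.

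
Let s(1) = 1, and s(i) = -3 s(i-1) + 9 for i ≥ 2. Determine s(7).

-909

s(2) = -3*1 + 9 = 6
s(3) = -3*6 + 9 = -9
s(4) = -3*(-9) + 9 = 36
s(5) = -3*36 + 9 = -99
s(6) = -3*(-99) + 9 = 306
s(7) = -3*306 + 9 = -909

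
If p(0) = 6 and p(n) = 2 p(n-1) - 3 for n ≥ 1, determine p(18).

The fixed point is -3/(1 - 2) = 3, so p(n) - 3 = 2(p(n-1) - 3).
Hence p(n) = 3·2^n + 3.
p(18) = 3·2^{18} + 3 = 3·262144 + 3 = 786435.

786435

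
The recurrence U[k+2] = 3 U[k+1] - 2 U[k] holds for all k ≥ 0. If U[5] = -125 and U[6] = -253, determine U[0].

-1

Rearranging, U[k-2] = (U[k] - 3 U[k-1]) / -2.
U[4] = (-253 - 3(-125)) / -2 = 122/-2 = -61
U[3] = (-125 - 3(-61)) / -2 = 58/-2 = -29
U[2] = (-61 - 3(-29)) / -2 = 26/-2 = -13
U[1] = (-29 - 3(-13)) / -2 = 10/-2 = -5
U[0] = (-13 - 3(-5)) / -2 = 2/-2 = -1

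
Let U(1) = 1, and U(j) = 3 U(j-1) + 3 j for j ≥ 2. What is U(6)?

1143

U(2) = 3*1 + 6 = 9
U(3) = 3*9 + 9 = 36
U(4) = 3*36 + 12 = 120
U(5) = 3*120 + 15 = 375
U(6) = 3*375 + 18 = 1143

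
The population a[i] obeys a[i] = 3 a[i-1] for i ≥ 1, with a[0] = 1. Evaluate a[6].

a[1] = 3(1) = 3
a[2] = 3(3) = 9
a[3] = 3(9) = 27
a[4] = 3(27) = 81
a[5] = 3(81) = 243
a[6] = 3(243) = 729

729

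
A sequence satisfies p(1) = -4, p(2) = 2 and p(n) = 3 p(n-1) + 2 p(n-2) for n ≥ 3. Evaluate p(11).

-19610

p(3) = 3(2) + 2(-4) = -2
p(4) = 3(-2) + 2(2) = -2
p(5) = 3(-2) + 2(-2) = -10
p(6) = 3(-10) + 2(-2) = -34
p(7) = 3(-34) + 2(-10) = -122
p(8) = 3(-122) + 2(-34) = -434
p(9) = 3(-434) + 2(-122) = -1546
p(10) = 3(-1546) + 2(-434) = -5506
p(11) = 3(-5506) + 2(-1546) = -19610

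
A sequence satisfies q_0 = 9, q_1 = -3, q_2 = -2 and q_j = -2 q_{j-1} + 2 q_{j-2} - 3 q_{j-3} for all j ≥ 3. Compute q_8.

5038

q_3 = -2·(-2) + 2·(-3) - 3·9 = -29
q_4 = -2·(-29) + 2·(-2) - 3·(-3) = 63
q_5 = -2·63 + 2·(-29) - 3·(-2) = -178
q_6 = -2·(-178) + 2·63 - 3·(-29) = 569
q_7 = -2·569 + 2·(-178) - 3·63 = -1683
q_8 = -2·(-1683) + 2·569 - 3·(-178) = 5038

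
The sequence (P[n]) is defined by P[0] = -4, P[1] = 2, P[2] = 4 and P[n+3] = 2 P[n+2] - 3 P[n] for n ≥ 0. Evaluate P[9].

P[3] = 2*4 - 3*(-4) = 20
P[4] = 2*20 - 3*2 = 34
P[5] = 2*34 - 3*4 = 56
P[6] = 2*56 - 3*20 = 52
P[7] = 2*52 - 3*34 = 2
P[8] = 2*2 - 3*56 = -164
P[9] = 2*(-164) - 3*52 = -484

-484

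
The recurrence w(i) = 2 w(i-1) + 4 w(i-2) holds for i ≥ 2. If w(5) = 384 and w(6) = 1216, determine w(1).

6

Rearranging, w(i-2) = (w(i) - 2 w(i-1)) / 4.
w(4) = (1216 - 2*384) / 4 = 448/4 = 112
w(3) = (384 - 2*112) / 4 = 160/4 = 40
w(2) = (112 - 2*40) / 4 = 32/4 = 8
w(1) = (40 - 2*8) / 4 = 24/4 = 6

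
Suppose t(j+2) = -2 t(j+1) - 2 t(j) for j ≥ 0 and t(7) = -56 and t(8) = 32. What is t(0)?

2

Rearranging, t(j-2) = (t(j) + 2 t(j-1)) / -2.
t(6) = (32 + 2*(-56)) / -2 = -80/-2 = 40
t(5) = (-56 + 2*40) / -2 = 24/-2 = -12
t(4) = (40 + 2*(-12)) / -2 = 16/-2 = -8
t(3) = (-12 + 2*(-8)) / -2 = -28/-2 = 14
t(2) = (-8 + 2*14) / -2 = 20/-2 = -10
t(1) = (14 + 2*(-10)) / -2 = -6/-2 = 3
t(0) = (-10 + 2*3) / -2 = -4/-2 = 2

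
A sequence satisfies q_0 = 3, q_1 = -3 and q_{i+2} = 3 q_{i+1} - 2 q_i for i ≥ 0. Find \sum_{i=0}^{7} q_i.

-1458

q_2 = 3*(-3) - 2*3 = -15
q_3 = 3*(-15) - 2*(-3) = -39
q_4 = 3*(-39) - 2*(-15) = -87
q_5 = 3*(-87) - 2*(-39) = -183
q_6 = 3*(-183) - 2*(-87) = -375
q_7 = 3*(-375) - 2*(-183) = -759
Sum = 3 + (-3) + (-15) + (-39) + (-87) + (-183) + (-375) + (-759) = -1458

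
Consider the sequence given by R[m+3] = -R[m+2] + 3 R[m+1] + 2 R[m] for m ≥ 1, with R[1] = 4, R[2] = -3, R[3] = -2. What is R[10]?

261

R[4] = -(-2) + 3*(-3) + 2*4 = 1
R[5] = -1 + 3*(-2) + 2*(-3) = -13
R[6] = -(-13) + 3*1 + 2*(-2) = 12
R[7] = -12 + 3*(-13) + 2*1 = -49
R[8] = -(-49) + 3*12 + 2*(-13) = 59
R[9] = -59 + 3*(-49) + 2*12 = -182
R[10] = -(-182) + 3*59 + 2*(-49) = 261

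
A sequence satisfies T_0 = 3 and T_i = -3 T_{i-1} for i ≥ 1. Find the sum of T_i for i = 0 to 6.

1641

T_1 = -3*3 = -9
T_2 = -3*(-9) = 27
T_3 = -3*27 = -81
T_4 = -3*(-81) = 243
T_5 = -3*243 = -729
T_6 = -3*(-729) = 2187
Sum = 3 + (-9) + 27 + (-81) + 243 + (-729) + 2187 = 1641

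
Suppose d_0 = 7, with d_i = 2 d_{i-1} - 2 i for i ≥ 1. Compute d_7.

402

d_1 = 2(7) - 2 = 12
d_2 = 2(12) - 4 = 20
d_3 = 2(20) - 6 = 34
d_4 = 2(34) - 8 = 60
d_5 = 2(60) - 10 = 110
d_6 = 2(110) - 12 = 208
d_7 = 2(208) - 14 = 402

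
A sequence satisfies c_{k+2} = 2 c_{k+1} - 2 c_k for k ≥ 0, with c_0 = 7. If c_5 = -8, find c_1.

2

Let c_1 = y.
c_2 = -14 + 2y
c_3 = -28 + 2y
c_4 = -28
c_5 = -4y
So -4y = -8, giving y = 2.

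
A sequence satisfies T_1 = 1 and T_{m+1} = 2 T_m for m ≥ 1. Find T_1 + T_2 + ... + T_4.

15

T_2 = 2·1 = 2
T_3 = 2·2 = 4
T_4 = 2·4 = 8
Sum = 1 + 2 + 4 + 8 = 15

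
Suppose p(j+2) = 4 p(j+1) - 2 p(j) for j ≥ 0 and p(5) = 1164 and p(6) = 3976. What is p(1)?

Rearranging, p(j-2) = (p(j) - 4 p(j-1)) / -2.
p(4) = (3976 - 4(1164)) / -2 = -680/-2 = 340
p(3) = (1164 - 4(340)) / -2 = -196/-2 = 98
p(2) = (340 - 4(98)) / -2 = -52/-2 = 26
p(1) = (98 - 4(26)) / -2 = -6/-2 = 3

3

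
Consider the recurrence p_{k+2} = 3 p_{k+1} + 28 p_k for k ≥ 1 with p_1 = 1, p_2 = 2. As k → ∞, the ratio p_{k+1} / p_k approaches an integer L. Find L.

7

The characteristic equation is r^2 - 3r - 28 = 0, which factors as (r - 7)(r + 4) = 0.
So the roots are 7 and -4. Since |7| > |-4| and the coefficient of 7^k is non-zero, the ratio tends to 7.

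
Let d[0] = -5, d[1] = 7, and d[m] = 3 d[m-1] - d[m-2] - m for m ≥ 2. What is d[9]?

18852

d[2] = 3*7 - (-5) - 2 = 24
d[3] = 3*24 - 7 - 3 = 62
d[4] = 3*62 - 24 - 4 = 158
d[5] = 3*158 - 62 - 5 = 407
d[6] = 3*407 - 158 - 6 = 1057
d[7] = 3*1057 - 407 - 7 = 2757
d[8] = 3*2757 - 1057 - 8 = 7206
d[9] = 3*7206 - 2757 - 9 = 18852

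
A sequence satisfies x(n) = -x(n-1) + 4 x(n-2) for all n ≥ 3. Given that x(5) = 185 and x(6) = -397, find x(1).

Rearranging, x(n-2) = (x(n) + x(n-1)) / 4.
x(4) = (-397 + 185) / 4 = -212/4 = -53
x(3) = (185 + (-53)) / 4 = 132/4 = 33
x(2) = (-53 + 33) / 4 = -20/4 = -5
x(1) = (33 + (-5)) / 4 = 28/4 = 7

7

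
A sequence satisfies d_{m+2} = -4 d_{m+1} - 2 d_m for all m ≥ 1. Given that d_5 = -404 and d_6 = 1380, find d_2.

9

Rearranging, d_{m-2} = (d_m + 4 d_{m-1}) / -2.
d_4 = (1380 + 4·(-404)) / -2 = -236/-2 = 118
d_3 = (-404 + 4·118) / -2 = 68/-2 = -34
d_2 = (118 + 4·(-34)) / -2 = -18/-2 = 9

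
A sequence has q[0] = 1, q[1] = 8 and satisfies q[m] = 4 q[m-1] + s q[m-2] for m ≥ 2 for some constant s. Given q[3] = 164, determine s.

q[2] = 32 + s
q[3] = 128 + 12s
So 128 + 12s = 164, giving s = 3.

3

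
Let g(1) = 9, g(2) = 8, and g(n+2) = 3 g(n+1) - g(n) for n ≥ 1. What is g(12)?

80803

g(3) = 3*8 - 9 = 15
g(4) = 3*15 - 8 = 37
g(5) = 3*37 - 15 = 96
g(6) = 3*96 - 37 = 251
g(7) = 3*251 - 96 = 657
g(8) = 3*657 - 251 = 1720
g(9) = 3*1720 - 657 = 4503
g(10) = 3*4503 - 1720 = 11789
g(11) = 3*11789 - 4503 = 30864
g(12) = 3*30864 - 11789 = 80803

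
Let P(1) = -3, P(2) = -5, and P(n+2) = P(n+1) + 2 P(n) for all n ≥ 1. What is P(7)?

P(3) = (-5) + 2·(-3) = -11
P(4) = (-11) + 2·(-5) = -21
P(5) = (-21) + 2·(-11) = -43
P(6) = (-43) + 2·(-21) = -85
P(7) = (-85) + 2·(-43) = -171

-171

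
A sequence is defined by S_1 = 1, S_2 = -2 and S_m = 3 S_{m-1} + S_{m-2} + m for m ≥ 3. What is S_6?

S_3 = 3(-2) + 1 + 3 = -2
S_4 = 3(-2) + (-2) + 4 = -4
S_5 = 3(-4) + (-2) + 5 = -9
S_6 = 3(-9) + (-4) + 6 = -25

-25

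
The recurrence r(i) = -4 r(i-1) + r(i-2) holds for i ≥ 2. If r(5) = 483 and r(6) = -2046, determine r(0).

6

Rearranging, r(i-2) = r(i) + 4 r(i-1).
r(4) = -2046 + 4(483) = -114
r(3) = 483 + 4(-114) = 27
r(2) = -114 + 4(27) = -6
r(1) = 27 + 4(-6) = 3
r(0) = -6 + 4(3) = 6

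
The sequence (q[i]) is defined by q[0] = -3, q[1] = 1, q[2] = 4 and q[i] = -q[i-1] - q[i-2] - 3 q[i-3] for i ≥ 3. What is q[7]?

34

q[3] = -4 - 1 - 3*(-3) = 4
q[4] = -4 - 4 - 3*1 = -11
q[5] = -(-11) - 4 - 3*4 = -5
q[6] = -(-5) - (-11) - 3*4 = 4
q[7] = -4 - (-5) - 3*(-11) = 34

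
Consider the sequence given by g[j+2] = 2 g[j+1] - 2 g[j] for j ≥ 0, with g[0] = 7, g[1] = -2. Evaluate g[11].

g[2] = 2(-2) - 2(7) = -18
g[3] = 2(-18) - 2(-2) = -32
g[4] = 2(-32) - 2(-18) = -28
g[5] = 2(-28) - 2(-32) = 8
g[6] = 2(8) - 2(-28) = 72
g[7] = 2(72) - 2(8) = 128
g[8] = 2(128) - 2(72) = 112
g[9] = 2(112) - 2(128) = -32
g[10] = 2(-32) - 2(112) = -288
g[11] = 2(-288) - 2(-32) = -512

-512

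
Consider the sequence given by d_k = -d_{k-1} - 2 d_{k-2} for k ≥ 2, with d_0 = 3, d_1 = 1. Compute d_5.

-19

d_2 = -1 - 2·3 = -7
d_3 = -(-7) - 2·1 = 5
d_4 = -5 - 2·(-7) = 9
d_5 = -9 - 2·5 = -19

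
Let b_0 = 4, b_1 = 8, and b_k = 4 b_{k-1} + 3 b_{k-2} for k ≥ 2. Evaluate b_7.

b_2 = 4*8 + 3*4 = 44
b_3 = 4*44 + 3*8 = 200
b_4 = 4*200 + 3*44 = 932
b_5 = 4*932 + 3*200 = 4328
b_6 = 4*4328 + 3*932 = 20108
b_7 = 4*20108 + 3*4328 = 93416

93416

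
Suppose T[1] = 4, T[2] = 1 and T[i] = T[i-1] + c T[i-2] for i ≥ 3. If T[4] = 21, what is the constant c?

T[3] = 1 + 4c
T[4] = 1 + 5c
So 1 + 5c = 21, giving c = 4.

4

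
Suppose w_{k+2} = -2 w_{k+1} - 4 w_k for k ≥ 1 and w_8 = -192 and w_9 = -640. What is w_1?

4

Rearranging, w_{k-2} = (w_k + 2 w_{k-1}) / -4.
w_7 = (-640 + 2*(-192)) / -4 = -1024/-4 = 256
w_6 = (-192 + 2*256) / -4 = 320/-4 = -80
w_5 = (256 + 2*(-80)) / -4 = 96/-4 = -24
w_4 = (-80 + 2*(-24)) / -4 = -128/-4 = 32
w_3 = (-24 + 2*32) / -4 = 40/-4 = -10
w_2 = (32 + 2*(-10)) / -4 = 12/-4 = -3
w_1 = (-10 + 2*(-3)) / -4 = -16/-4 = 4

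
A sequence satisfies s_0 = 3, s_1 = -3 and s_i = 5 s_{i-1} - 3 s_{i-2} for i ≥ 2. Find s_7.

s_2 = 5*(-3) - 3*3 = -24
s_3 = 5*(-24) - 3*(-3) = -111
s_4 = 5*(-111) - 3*(-24) = -483
s_5 = 5*(-483) - 3*(-111) = -2082
s_6 = 5*(-2082) - 3*(-483) = -8961
s_7 = 5*(-8961) - 3*(-2082) = -38559

-38559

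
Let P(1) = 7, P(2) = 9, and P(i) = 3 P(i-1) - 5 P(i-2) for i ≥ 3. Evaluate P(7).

367

P(3) = 3(9) - 5(7) = -8
P(4) = 3(-8) - 5(9) = -69
P(5) = 3(-69) - 5(-8) = -167
P(6) = 3(-167) - 5(-69) = -156
P(7) = 3(-156) - 5(-167) = 367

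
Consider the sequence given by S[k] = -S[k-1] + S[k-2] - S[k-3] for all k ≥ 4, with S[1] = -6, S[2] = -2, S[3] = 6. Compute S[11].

S[4] = -6 + (-2) - (-6) = -2
S[5] = -(-2) + 6 - (-2) = 10
S[6] = -10 + (-2) - 6 = -18
S[7] = -(-18) + 10 - (-2) = 30
S[8] = -30 + (-18) - 10 = -58
S[9] = -(-58) + 30 - (-18) = 106
S[10] = -106 + (-58) - 30 = -194
S[11] = -(-194) + 106 - (-58) = 358

358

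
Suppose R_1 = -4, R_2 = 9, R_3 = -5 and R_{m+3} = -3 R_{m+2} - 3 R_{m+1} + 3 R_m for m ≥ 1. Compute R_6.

R_4 = -3*(-5) - 3*9 + 3*(-4) = -24
R_5 = -3*(-24) - 3*(-5) + 3*9 = 114
R_6 = -3*114 - 3*(-24) + 3*(-5) = -285

-285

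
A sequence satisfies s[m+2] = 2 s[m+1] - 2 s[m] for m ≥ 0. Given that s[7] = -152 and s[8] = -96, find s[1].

7

Rearranging, s[m-2] = (s[m] - 2 s[m-1]) / -2.
s[6] = (-96 - 2·(-152)) / -2 = 208/-2 = -104
s[5] = (-152 - 2·(-104)) / -2 = 56/-2 = -28
s[4] = (-104 - 2·(-28)) / -2 = -48/-2 = 24
s[3] = (-28 - 2·24) / -2 = -76/-2 = 38
s[2] = (24 - 2·38) / -2 = -52/-2 = 26
s[1] = (38 - 2·26) / -2 = -14/-2 = 7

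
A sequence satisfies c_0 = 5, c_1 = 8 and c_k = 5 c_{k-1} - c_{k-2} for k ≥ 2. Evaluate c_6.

c_2 = 5*8 - 5 = 35
c_3 = 5*35 - 8 = 167
c_4 = 5*167 - 35 = 800
c_5 = 5*800 - 167 = 3833
c_6 = 5*3833 - 800 = 18365

18365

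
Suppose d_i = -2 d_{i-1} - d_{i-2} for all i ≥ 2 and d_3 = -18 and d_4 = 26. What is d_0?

-6

Rearranging, d_{i-2} = -(d_i + 2 d_{i-1}).
d_2 = -(26 + 2*(-18)) = 10
d_1 = -(-18 + 2*10) = -2
d_0 = -(10 + 2*(-2)) = -6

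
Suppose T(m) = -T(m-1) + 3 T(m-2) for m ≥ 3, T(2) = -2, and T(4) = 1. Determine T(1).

-3

Let T(1) = z.
T(3) = 2 + 3z
T(4) = -8 - 3z
So -8 - 3z = 1, giving z = -3.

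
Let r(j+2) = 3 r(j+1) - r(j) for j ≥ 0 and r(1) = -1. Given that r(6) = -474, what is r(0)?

6

Let r(0) = z.
r(2) = -3 - z
r(3) = -8 - 3z
r(4) = -21 - 8z
r(5) = -55 - 21z
r(6) = -144 - 55z
So -144 - 55z = -474, giving z = 6.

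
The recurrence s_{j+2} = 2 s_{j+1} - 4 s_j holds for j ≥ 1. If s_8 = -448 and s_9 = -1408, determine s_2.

Rearranging, s_{j-2} = (s_j - 2 s_{j-1}) / -4.
s_7 = (-1408 - 2·(-448)) / -4 = -512/-4 = 128
s_6 = (-448 - 2·128) / -4 = -704/-4 = 176
s_5 = (128 - 2·176) / -4 = -224/-4 = 56
s_4 = (176 - 2·56) / -4 = 64/-4 = -16
s_3 = (56 - 2·(-16)) / -4 = 88/-4 = -22
s_2 = (-16 - 2·(-22)) / -4 = 28/-4 = -7

-7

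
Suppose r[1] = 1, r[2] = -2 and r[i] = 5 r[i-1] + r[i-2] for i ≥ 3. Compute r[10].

r[3] = 5*(-2) + 1 = -9
r[4] = 5*(-9) + (-2) = -47
r[5] = 5*(-47) + (-9) = -244
r[6] = 5*(-244) + (-47) = -1267
r[7] = 5*(-1267) + (-244) = -6579
r[8] = 5*(-6579) + (-1267) = -34162
r[9] = 5*(-34162) + (-6579) = -177389
r[10] = 5*(-177389) + (-34162) = -921107

-921107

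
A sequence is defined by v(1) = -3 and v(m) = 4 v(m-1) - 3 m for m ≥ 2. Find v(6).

v(2) = 4·(-3) - 6 = -18
v(3) = 4·(-18) - 9 = -81
v(4) = 4·(-81) - 12 = -336
v(5) = 4·(-336) - 15 = -1359
v(6) = 4·(-1359) - 18 = -5454

-5454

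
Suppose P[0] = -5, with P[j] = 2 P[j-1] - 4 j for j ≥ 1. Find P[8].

P[1] = 2*(-5) - 4 = -14
P[2] = 2*(-14) - 8 = -36
P[3] = 2*(-36) - 12 = -84
P[4] = 2*(-84) - 16 = -184
P[5] = 2*(-184) - 20 = -388
P[6] = 2*(-388) - 24 = -800
P[7] = 2*(-800) - 28 = -1628
P[8] = 2*(-1628) - 32 = -3288

-3288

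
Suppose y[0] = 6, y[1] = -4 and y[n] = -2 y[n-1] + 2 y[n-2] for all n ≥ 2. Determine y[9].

y[2] = -2·(-4) + 2·6 = 20
y[3] = -2·20 + 2·(-4) = -48
y[4] = -2·(-48) + 2·20 = 136
y[5] = -2·136 + 2·(-48) = -368
y[6] = -2·(-368) + 2·136 = 1008
y[7] = -2·1008 + 2·(-368) = -2752
y[8] = -2·(-2752) + 2·1008 = 7520
y[9] = -2·7520 + 2·(-2752) = -20544

-20544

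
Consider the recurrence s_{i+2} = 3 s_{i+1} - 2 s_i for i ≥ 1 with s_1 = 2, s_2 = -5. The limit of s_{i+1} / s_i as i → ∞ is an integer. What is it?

The characteristic equation is r^2 - 3r + 2 = 0, which factors as (r - 2)(r - 1) = 0.
So the roots are 2 and 1. Since |2| > |1| and the coefficient of 2^i is non-zero, the ratio tends to 2.

2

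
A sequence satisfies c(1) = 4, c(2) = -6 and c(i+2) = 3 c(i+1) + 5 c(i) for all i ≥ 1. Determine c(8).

-5214

c(3) = 3(-6) + 5(4) = 2
c(4) = 3(2) + 5(-6) = -24
c(5) = 3(-24) + 5(2) = -62
c(6) = 3(-62) + 5(-24) = -306
c(7) = 3(-306) + 5(-62) = -1228
c(8) = 3(-1228) + 5(-306) = -5214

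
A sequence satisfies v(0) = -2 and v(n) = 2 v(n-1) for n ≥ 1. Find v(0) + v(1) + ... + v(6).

-254

v(1) = 2(-2) = -4
v(2) = 2(-4) = -8
v(3) = 2(-8) = -16
v(4) = 2(-16) = -32
v(5) = 2(-32) = -64
v(6) = 2(-64) = -128
Sum = (-2) + (-4) + (-8) + (-16) + (-32) + (-64) + (-128) = -254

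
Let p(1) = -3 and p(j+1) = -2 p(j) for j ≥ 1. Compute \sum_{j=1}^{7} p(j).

-129

p(2) = -2·(-3) = 6
p(3) = -2·6 = -12
p(4) = -2·(-12) = 24
p(5) = -2·24 = -48
p(6) = -2·(-48) = 96
p(7) = -2·96 = -192
Sum = (-3) + 6 + (-12) + 24 + (-48) + 96 + (-192) = -129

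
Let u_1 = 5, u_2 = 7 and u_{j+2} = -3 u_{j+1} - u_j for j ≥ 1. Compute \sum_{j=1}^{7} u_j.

-923

u_3 = -3(7) - 5 = -26
u_4 = -3(-26) - 7 = 71
u_5 = -3(71) - (-26) = -187
u_6 = -3(-187) - 71 = 490
u_7 = -3(490) - (-187) = -1283
Sum = 5 + 7 + (-26) + 71 + (-187) + 490 + (-1283) = -923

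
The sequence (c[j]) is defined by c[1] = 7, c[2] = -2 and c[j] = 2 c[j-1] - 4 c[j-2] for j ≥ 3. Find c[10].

c[3] = 2*(-2) - 4*7 = -32
c[4] = 2*(-32) - 4*(-2) = -56
c[5] = 2*(-56) - 4*(-32) = 16
c[6] = 2*16 - 4*(-56) = 256
c[7] = 2*256 - 4*16 = 448
c[8] = 2*448 - 4*256 = -128
c[9] = 2*(-128) - 4*448 = -2048
c[10] = 2*(-2048) - 4*(-128) = -3584

-3584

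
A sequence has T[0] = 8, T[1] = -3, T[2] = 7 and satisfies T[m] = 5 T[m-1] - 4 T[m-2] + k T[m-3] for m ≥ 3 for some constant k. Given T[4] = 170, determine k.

-1

T[3] = 47 + 8k
T[4] = 207 + 37k
So 207 + 37k = 170, giving k = -1.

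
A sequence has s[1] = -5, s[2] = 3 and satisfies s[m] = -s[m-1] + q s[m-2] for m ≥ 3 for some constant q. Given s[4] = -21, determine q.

s[3] = -3 - 5q
s[4] = 3 + 8q
So 3 + 8q = -21, giving q = -3.

-3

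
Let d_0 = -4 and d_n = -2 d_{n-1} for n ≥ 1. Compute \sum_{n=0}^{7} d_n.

d_1 = -2(-4) = 8
d_2 = -2(8) = -16
d_3 = -2(-16) = 32
d_4 = -2(32) = -64
d_5 = -2(-64) = 128
d_6 = -2(128) = -256
d_7 = -2(-256) = 512
Sum = (-4) + 8 + (-16) + 32 + (-64) + 128 + (-256) + 512 = 340

340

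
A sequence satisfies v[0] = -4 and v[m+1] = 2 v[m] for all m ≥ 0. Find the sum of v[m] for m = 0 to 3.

-60

v[1] = 2*(-4) = -8
v[2] = 2*(-8) = -16
v[3] = 2*(-16) = -32
Sum = (-4) + (-8) + (-16) + (-32) = -60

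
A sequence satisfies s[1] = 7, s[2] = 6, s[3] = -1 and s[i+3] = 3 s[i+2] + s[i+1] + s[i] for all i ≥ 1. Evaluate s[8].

1310

s[4] = 3*(-1) + 6 + 7 = 10
s[5] = 3*10 + (-1) + 6 = 35
s[6] = 3*35 + 10 + (-1) = 114
s[7] = 3*114 + 35 + 10 = 387
s[8] = 3*387 + 114 + 35 = 1310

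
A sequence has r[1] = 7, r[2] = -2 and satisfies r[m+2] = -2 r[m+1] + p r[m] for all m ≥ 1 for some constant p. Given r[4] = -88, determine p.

5

r[3] = 4 + 7p
r[4] = -8 - 16p
So -8 - 16p = -88, giving p = 5.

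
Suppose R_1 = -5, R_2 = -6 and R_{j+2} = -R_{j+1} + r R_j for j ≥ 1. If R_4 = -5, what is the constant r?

-1

R_3 = 6 - 5r
R_4 = -6 - r
So -6 - r = -5, giving r = -1.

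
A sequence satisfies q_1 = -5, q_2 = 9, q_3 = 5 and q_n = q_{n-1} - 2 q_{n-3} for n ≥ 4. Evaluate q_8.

-37

q_4 = 5 - 2·(-5) = 15
q_5 = 15 - 2·9 = -3
q_6 = (-3) - 2·5 = -13
q_7 = (-13) - 2·15 = -43
q_8 = (-43) - 2·(-3) = -37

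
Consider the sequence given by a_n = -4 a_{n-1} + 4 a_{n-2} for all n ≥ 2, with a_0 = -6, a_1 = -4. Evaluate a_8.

a_2 = -4*(-4) + 4*(-6) = -8
a_3 = -4*(-8) + 4*(-4) = 16
a_4 = -4*16 + 4*(-8) = -96
a_5 = -4*(-96) + 4*16 = 448
a_6 = -4*448 + 4*(-96) = -2176
a_7 = -4*(-2176) + 4*448 = 10496
a_8 = -4*10496 + 4*(-2176) = -50688

-50688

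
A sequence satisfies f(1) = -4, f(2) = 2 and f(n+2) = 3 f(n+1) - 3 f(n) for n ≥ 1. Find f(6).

126

f(3) = 3*2 - 3*(-4) = 18
f(4) = 3*18 - 3*2 = 48
f(5) = 3*48 - 3*18 = 90
f(6) = 3*90 - 3*48 = 126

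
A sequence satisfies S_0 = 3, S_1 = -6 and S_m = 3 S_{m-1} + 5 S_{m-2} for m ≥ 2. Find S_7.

S_2 = 3*(-6) + 5*3 = -3
S_3 = 3*(-3) + 5*(-6) = -39
S_4 = 3*(-39) + 5*(-3) = -132
S_5 = 3*(-132) + 5*(-39) = -591
S_6 = 3*(-591) + 5*(-132) = -2433
S_7 = 3*(-2433) + 5*(-591) = -10254

-10254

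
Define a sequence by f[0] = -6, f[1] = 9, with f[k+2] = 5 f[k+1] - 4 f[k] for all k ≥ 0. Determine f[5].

5109

f[2] = 5*9 - 4*(-6) = 69
f[3] = 5*69 - 4*9 = 309
f[4] = 5*309 - 4*69 = 1269
f[5] = 5*1269 - 4*309 = 5109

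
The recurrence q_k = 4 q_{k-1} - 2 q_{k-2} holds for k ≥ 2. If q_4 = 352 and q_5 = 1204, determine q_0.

-4

Rearranging, q_{k-2} = (q_k - 4 q_{k-1}) / -2.
q_3 = (1204 - 4*352) / -2 = -204/-2 = 102
q_2 = (352 - 4*102) / -2 = -56/-2 = 28
q_1 = (102 - 4*28) / -2 = -10/-2 = 5
q_0 = (28 - 4*5) / -2 = 8/-2 = -4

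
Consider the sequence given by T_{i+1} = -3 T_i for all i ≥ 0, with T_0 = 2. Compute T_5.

T_1 = -3*2 = -6
T_2 = -3*(-6) = 18
T_3 = -3*18 = -54
T_4 = -3*(-54) = 162
T_5 = -3*162 = -486

-486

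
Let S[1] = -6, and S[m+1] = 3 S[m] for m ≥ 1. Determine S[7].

S[2] = 3(-6) = -18
S[3] = 3(-18) = -54
S[4] = 3(-54) = -162
S[5] = 3(-162) = -486
S[6] = 3(-486) = -1458
S[7] = 3(-1458) = -4374

-4374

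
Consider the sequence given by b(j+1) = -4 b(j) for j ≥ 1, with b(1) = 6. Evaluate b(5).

1536

b(2) = -4(6) = -24
b(3) = -4(-24) = 96
b(4) = -4(96) = -384
b(5) = -4(-384) = 1536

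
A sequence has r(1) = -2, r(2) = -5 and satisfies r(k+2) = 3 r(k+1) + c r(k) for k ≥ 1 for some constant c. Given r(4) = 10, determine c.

-5

r(3) = -15 - 2c
r(4) = -45 - 11c
So -45 - 11c = 10, giving c = -5.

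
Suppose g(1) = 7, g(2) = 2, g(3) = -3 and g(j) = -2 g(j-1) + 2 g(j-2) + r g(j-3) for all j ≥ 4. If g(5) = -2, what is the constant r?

g(4) = 10 + 7r
g(5) = -26 - 12r
So -26 - 12r = -2, giving r = -2.

-2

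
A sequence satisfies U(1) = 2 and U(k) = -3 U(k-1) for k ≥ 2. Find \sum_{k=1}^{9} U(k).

9842

U(2) = -3·2 = -6
U(3) = -3·(-6) = 18
U(4) = -3·18 = -54
U(5) = -3·(-54) = 162
U(6) = -3·162 = -486
U(7) = -3·(-486) = 1458
U(8) = -3·1458 = -4374
U(9) = -3·(-4374) = 13122
Sum = 2 + (-6) + 18 + (-54) + 162 + (-486) + 1458 + (-4374) + 13122 = 9842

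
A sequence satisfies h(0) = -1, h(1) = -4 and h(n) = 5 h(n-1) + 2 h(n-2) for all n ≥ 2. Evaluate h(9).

-2837134

h(2) = 5·(-4) + 2·(-1) = -22
h(3) = 5·(-22) + 2·(-4) = -118
h(4) = 5·(-118) + 2·(-22) = -634
h(5) = 5·(-634) + 2·(-118) = -3406
h(6) = 5·(-3406) + 2·(-634) = -18298
h(7) = 5·(-18298) + 2·(-3406) = -98302
h(8) = 5·(-98302) + 2·(-18298) = -528106
h(9) = 5·(-528106) + 2·(-98302) = -2837134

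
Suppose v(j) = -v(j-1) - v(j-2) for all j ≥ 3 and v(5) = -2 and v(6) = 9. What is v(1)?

Rearranging, v(j-2) = -(v(j) + v(j-1)).
v(4) = -(9 + (-2)) = -7
v(3) = -(-2 + (-7)) = 9
v(2) = -(-7 + 9) = -2
v(1) = -(9 + (-2)) = -7

-7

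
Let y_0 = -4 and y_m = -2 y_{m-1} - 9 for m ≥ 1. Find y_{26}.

-67108867

The fixed point is -9/(1 + 2) = -3, so y_m + 3 = -2(y_{m-1} + 3).
Hence y_m = -1·(-2)^m - 3.
y_{26} = -1·(-2)^{26} - 3 = -1·67108864 - 3 = -67108867.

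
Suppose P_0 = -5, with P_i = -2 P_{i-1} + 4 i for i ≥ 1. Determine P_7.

764

P_1 = -2(-5) + 4 = 14
P_2 = -2(14) + 8 = -20
P_3 = -2(-20) + 12 = 52
P_4 = -2(52) + 16 = -88
P_5 = -2(-88) + 20 = 196
P_6 = -2(196) + 24 = -368
P_7 = -2(-368) + 28 = 764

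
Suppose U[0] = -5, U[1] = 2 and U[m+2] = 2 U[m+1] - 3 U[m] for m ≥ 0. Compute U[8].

U[2] = 2(2) - 3(-5) = 19
U[3] = 2(19) - 3(2) = 32
U[4] = 2(32) - 3(19) = 7
U[5] = 2(7) - 3(32) = -82
U[6] = 2(-82) - 3(7) = -185
U[7] = 2(-185) - 3(-82) = -124
U[8] = 2(-124) - 3(-185) = 307

307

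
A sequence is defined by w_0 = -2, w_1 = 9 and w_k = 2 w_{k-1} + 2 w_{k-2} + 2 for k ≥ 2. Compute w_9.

21274

w_2 = 2·9 + 2·(-2) + 2 = 16
w_3 = 2·16 + 2·9 + 2 = 52
w_4 = 2·52 + 2·16 + 2 = 138
w_5 = 2·138 + 2·52 + 2 = 382
w_6 = 2·382 + 2·138 + 2 = 1042
w_7 = 2·1042 + 2·382 + 2 = 2850
w_8 = 2·2850 + 2·1042 + 2 = 7786
w_9 = 2·7786 + 2·2850 + 2 = 21274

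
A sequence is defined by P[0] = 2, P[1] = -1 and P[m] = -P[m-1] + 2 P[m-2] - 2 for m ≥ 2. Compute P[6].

P[2] = -(-1) + 2*2 - 2 = 3
P[3] = -3 + 2*(-1) - 2 = -7
P[4] = -(-7) + 2*3 - 2 = 11
P[5] = -11 + 2*(-7) - 2 = -27
P[6] = -(-27) + 2*11 - 2 = 47

47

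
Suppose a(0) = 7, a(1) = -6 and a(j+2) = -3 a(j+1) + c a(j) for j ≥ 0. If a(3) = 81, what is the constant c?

a(2) = 18 + 7c
a(3) = -54 - 27c
So -54 - 27c = 81, giving c = -5.

-5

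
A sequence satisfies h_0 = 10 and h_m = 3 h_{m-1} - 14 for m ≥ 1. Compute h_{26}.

The fixed point is -14/(1 - 3) = 7, so h_m - 7 = 3(h_{m-1} - 7).
Hence h_m = 3·3^m + 7.
h_{26} = 3·3^{26} + 7 = 3·2541865828329 + 7 = 7625597484994.

7625597484994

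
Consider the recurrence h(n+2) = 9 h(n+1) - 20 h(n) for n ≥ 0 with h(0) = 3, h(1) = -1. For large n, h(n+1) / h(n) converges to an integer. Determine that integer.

The characteristic equation is r^2 - 9r + 20 = 0, which factors as (r - 5)(r - 4) = 0.
So the roots are 5 and 4. Since |5| > |4| and the coefficient of 5^n is non-zero, the ratio tends to 5.

5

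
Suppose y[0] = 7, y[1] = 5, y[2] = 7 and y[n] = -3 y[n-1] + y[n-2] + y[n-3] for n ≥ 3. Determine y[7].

y[3] = -3(7) + 5 + 7 = -9
y[4] = -3(-9) + 7 + 5 = 39
y[5] = -3(39) + (-9) + 7 = -119
y[6] = -3(-119) + 39 + (-9) = 387
y[7] = -3(387) + (-119) + 39 = -1241

-1241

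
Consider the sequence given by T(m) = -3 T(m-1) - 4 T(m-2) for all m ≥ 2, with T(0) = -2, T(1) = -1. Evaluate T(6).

-133

T(2) = -3·(-1) - 4·(-2) = 11
T(3) = -3·11 - 4·(-1) = -29
T(4) = -3·(-29) - 4·11 = 43
T(5) = -3·43 - 4·(-29) = -13
T(6) = -3·(-13) - 4·43 = -133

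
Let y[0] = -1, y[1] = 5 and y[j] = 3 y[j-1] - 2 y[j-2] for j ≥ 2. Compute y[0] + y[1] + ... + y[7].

y[2] = 3·5 - 2·(-1) = 17
y[3] = 3·17 - 2·5 = 41
y[4] = 3·41 - 2·17 = 89
y[5] = 3·89 - 2·41 = 185
y[6] = 3·185 - 2·89 = 377
y[7] = 3·377 - 2·185 = 761
Sum = (-1) + 5 + 17 + 41 + 89 + 185 + 377 + 761 = 1474

1474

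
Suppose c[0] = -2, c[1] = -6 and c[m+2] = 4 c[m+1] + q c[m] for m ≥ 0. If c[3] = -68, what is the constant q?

-2

c[2] = -24 - 2q
c[3] = -96 - 14q
So -96 - 14q = -68, giving q = -2.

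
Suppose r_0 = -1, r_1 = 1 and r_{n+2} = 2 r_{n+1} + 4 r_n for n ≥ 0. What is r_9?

-2048

r_2 = 2·1 + 4·(-1) = -2
r_3 = 2·(-2) + 4·1 = 0
r_4 = 2·0 + 4·(-2) = -8
r_5 = 2·(-8) + 4·0 = -16
r_6 = 2·(-16) + 4·(-8) = -64
r_7 = 2·(-64) + 4·(-16) = -192
r_8 = 2·(-192) + 4·(-64) = -640
r_9 = 2·(-640) + 4·(-192) = -2048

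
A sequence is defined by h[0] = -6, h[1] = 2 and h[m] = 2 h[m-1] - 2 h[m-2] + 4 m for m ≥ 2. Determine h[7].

h[2] = 2*2 - 2*(-6) + 8 = 24
h[3] = 2*24 - 2*2 + 12 = 56
h[4] = 2*56 - 2*24 + 16 = 80
h[5] = 2*80 - 2*56 + 20 = 68
h[6] = 2*68 - 2*80 + 24 = 0
h[7] = 2*0 - 2*68 + 28 = -108

-108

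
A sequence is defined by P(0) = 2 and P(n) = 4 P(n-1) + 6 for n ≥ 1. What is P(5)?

P(1) = 4(2) + 6 = 14
P(2) = 4(14) + 6 = 62
P(3) = 4(62) + 6 = 254
P(4) = 4(254) + 6 = 1022
P(5) = 4(1022) + 6 = 4094

4094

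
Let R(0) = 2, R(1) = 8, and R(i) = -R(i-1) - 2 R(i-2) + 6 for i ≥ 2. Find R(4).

22

R(2) = -8 - 2·2 + 6 = -6
R(3) = -(-6) - 2·8 + 6 = -4
R(4) = -(-4) - 2·(-6) + 6 = 22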